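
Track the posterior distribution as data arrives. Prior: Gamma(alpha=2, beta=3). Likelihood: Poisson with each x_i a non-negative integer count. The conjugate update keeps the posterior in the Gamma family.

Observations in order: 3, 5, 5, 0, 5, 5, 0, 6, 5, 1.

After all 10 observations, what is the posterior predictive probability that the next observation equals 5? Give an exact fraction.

obs 1: x=3 → posterior Gamma(5, 4)
obs 2: x=5 → posterior Gamma(10, 5)
obs 3: x=5 → posterior Gamma(15, 6)
obs 4: x=0 → posterior Gamma(15, 7)
obs 5: x=5 → posterior Gamma(20, 8)
obs 6: x=5 → posterior Gamma(25, 9)
obs 7: x=0 → posterior Gamma(25, 10)
obs 8: x=6 → posterior Gamma(31, 11)
obs 9: x=5 → posterior Gamma(36, 12)
obs 10: x=1 → posterior Gamma(37, 13)

61600830791363608674781712758913297822940036767/686036942659248563745537379081493639449750274048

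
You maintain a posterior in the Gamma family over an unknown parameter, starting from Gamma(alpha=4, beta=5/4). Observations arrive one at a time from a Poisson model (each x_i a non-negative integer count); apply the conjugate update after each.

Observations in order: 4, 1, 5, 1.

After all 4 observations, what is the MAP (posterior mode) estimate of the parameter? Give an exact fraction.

obs 1: x=4 → posterior Gamma(8, 9/4)
obs 2: x=1 → posterior Gamma(9, 13/4)
obs 3: x=5 → posterior Gamma(14, 17/4)
obs 4: x=1 → posterior Gamma(15, 21/4)

8/3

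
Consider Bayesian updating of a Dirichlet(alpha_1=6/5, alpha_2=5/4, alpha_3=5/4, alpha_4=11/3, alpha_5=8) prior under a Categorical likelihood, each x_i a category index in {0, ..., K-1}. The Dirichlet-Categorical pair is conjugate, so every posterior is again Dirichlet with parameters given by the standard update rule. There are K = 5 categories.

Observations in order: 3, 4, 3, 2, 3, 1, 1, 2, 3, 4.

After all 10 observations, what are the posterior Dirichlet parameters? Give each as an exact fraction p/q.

obs 1: x=3 → posterior Dirichlet(6/5, 5/4, 5/4, 14/3, 8)
obs 2: x=4 → posterior Dirichlet(6/5, 5/4, 5/4, 14/3, 9)
obs 3: x=3 → posterior Dirichlet(6/5, 5/4, 5/4, 17/3, 9)
obs 4: x=2 → posterior Dirichlet(6/5, 5/4, 9/4, 17/3, 9)
obs 5: x=3 → posterior Dirichlet(6/5, 5/4, 9/4, 20/3, 9)
obs 6: x=1 → posterior Dirichlet(6/5, 9/4, 9/4, 20/3, 9)
obs 7: x=1 → posterior Dirichlet(6/5, 13/4, 9/4, 20/3, 9)
obs 8: x=2 → posterior Dirichlet(6/5, 13/4, 13/4, 20/3, 9)
obs 9: x=3 → posterior Dirichlet(6/5, 13/4, 13/4, 23/3, 9)
obs 10: x=4 → posterior Dirichlet(6/5, 13/4, 13/4, 23/3, 10)

alpha_1=6/5, alpha_2=13/4, alpha_3=13/4, alpha_4=23/3, alpha_5=10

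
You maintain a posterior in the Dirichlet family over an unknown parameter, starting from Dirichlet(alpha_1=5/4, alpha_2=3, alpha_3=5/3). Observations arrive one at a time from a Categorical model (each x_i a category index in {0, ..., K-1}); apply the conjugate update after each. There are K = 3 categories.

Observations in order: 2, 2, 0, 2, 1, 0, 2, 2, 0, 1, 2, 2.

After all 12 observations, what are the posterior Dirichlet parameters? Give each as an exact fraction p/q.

obs 1: x=2 → posterior Dirichlet(5/4, 3, 8/3)
obs 2: x=2 → posterior Dirichlet(5/4, 3, 11/3)
obs 3: x=0 → posterior Dirichlet(9/4, 3, 11/3)
obs 4: x=2 → posterior Dirichlet(9/4, 3, 14/3)
obs 5: x=1 → posterior Dirichlet(9/4, 4, 14/3)
obs 6: x=0 → posterior Dirichlet(13/4, 4, 14/3)
obs 7: x=2 → posterior Dirichlet(13/4, 4, 17/3)
obs 8: x=2 → posterior Dirichlet(13/4, 4, 20/3)
obs 9: x=0 → posterior Dirichlet(17/4, 4, 20/3)
obs 10: x=1 → posterior Dirichlet(17/4, 5, 20/3)
obs 11: x=2 → posterior Dirichlet(17/4, 5, 23/3)
obs 12: x=2 → posterior Dirichlet(17/4, 5, 26/3)

alpha_1=17/4, alpha_2=5, alpha_3=26/3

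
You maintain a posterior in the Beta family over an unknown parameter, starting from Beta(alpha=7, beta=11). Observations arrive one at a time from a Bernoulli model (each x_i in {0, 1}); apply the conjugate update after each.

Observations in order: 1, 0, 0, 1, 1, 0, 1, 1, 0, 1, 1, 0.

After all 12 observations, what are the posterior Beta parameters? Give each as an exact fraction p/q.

obs 1: x=1 → posterior Beta(8, 11)
obs 2: x=0 → posterior Beta(8, 12)
obs 3: x=0 → posterior Beta(8, 13)
obs 4: x=1 → posterior Beta(9, 13)
obs 5: x=1 → posterior Beta(10, 13)
obs 6: x=0 → posterior Beta(10, 14)
obs 7: x=1 → posterior Beta(11, 14)
obs 8: x=1 → posterior Beta(12, 14)
obs 9: x=0 → posterior Beta(12, 15)
obs 10: x=1 → posterior Beta(13, 15)
obs 11: x=1 → posterior Beta(14, 15)
obs 12: x=0 → posterior Beta(14, 16)

alpha=14, beta=16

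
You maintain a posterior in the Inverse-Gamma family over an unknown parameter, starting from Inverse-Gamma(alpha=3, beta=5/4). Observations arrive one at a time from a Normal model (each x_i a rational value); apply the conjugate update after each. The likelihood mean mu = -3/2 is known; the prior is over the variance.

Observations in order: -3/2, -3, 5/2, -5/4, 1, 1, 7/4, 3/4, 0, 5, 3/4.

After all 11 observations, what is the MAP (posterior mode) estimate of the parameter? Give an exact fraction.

197/38

obs 1: x=-3/2 → posterior Inverse-Gamma(7/2, 5/4)
obs 2: x=-3 → posterior Inverse-Gamma(4, 19/8)
obs 3: x=5/2 → posterior Inverse-Gamma(9/2, 83/8)
obs 4: x=-5/4 → posterior Inverse-Gamma(5, 333/32)
obs 5: x=1 → posterior Inverse-Gamma(11/2, 433/32)
obs 6: x=1 → posterior Inverse-Gamma(6, 533/32)
obs 7: x=7/4 → posterior Inverse-Gamma(13/2, 351/16)
obs 8: x=3/4 → posterior Inverse-Gamma(7, 783/32)
obs 9: x=0 → posterior Inverse-Gamma(15/2, 819/32)
obs 10: x=5 → posterior Inverse-Gamma(8, 1495/32)
obs 11: x=3/4 → posterior Inverse-Gamma(17/2, 197/4)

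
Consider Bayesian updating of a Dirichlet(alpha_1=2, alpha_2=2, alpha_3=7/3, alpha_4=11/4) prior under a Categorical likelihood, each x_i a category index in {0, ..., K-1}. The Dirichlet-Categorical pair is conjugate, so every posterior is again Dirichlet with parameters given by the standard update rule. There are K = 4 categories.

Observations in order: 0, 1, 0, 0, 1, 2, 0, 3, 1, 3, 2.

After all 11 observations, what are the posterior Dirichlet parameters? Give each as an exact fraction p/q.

alpha_1=6, alpha_2=5, alpha_3=13/3, alpha_4=19/4

obs 1: x=0 → posterior Dirichlet(3, 2, 7/3, 11/4)
obs 2: x=1 → posterior Dirichlet(3, 3, 7/3, 11/4)
obs 3: x=0 → posterior Dirichlet(4, 3, 7/3, 11/4)
obs 4: x=0 → posterior Dirichlet(5, 3, 7/3, 11/4)
obs 5: x=1 → posterior Dirichlet(5, 4, 7/3, 11/4)
obs 6: x=2 → posterior Dirichlet(5, 4, 10/3, 11/4)
obs 7: x=0 → posterior Dirichlet(6, 4, 10/3, 11/4)
obs 8: x=3 → posterior Dirichlet(6, 4, 10/3, 15/4)
obs 9: x=1 → posterior Dirichlet(6, 5, 10/3, 15/4)
obs 10: x=3 → posterior Dirichlet(6, 5, 10/3, 19/4)
obs 11: x=2 → posterior Dirichlet(6, 5, 13/3, 19/4)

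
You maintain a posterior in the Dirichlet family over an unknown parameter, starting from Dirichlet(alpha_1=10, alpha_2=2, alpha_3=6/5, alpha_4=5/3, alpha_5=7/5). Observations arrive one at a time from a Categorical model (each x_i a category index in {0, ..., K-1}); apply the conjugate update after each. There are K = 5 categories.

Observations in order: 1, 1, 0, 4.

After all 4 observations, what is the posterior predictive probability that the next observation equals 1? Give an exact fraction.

obs 1: x=1 → posterior Dirichlet(10, 3, 6/5, 5/3, 7/5)
obs 2: x=1 → posterior Dirichlet(10, 4, 6/5, 5/3, 7/5)
obs 3: x=0 → posterior Dirichlet(11, 4, 6/5, 5/3, 7/5)
obs 4: x=4 → posterior Dirichlet(11, 4, 6/5, 5/3, 12/5)

15/76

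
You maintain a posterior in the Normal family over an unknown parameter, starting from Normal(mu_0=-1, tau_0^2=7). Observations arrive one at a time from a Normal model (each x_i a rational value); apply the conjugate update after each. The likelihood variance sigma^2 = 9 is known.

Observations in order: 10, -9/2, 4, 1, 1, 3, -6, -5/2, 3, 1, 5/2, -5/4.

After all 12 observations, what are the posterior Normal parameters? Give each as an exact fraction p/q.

obs 1: x=10 → posterior Normal(61/16, 63/16)
obs 2: x=-9/2 → posterior Normal(59/46, 63/23)
obs 3: x=4 → posterior Normal(23/12, 21/10)
obs 4: x=1 → posterior Normal(129/74, 63/37)
obs 5: x=1 → posterior Normal(13/8, 63/44)
obs 6: x=3 → posterior Normal(185/102, 21/17)
obs 7: x=-6 → posterior Normal(101/116, 63/58)
obs 8: x=-5/2 → posterior Normal(33/65, 63/65)
obs 9: x=3 → posterior Normal(3/4, 7/8)
obs 10: x=1 → posterior Normal(61/79, 63/79)
obs 11: x=5/2 → posterior Normal(157/172, 63/86)
obs 12: x=-5/4 → posterior Normal(3/4, 21/31)

mu_0=3/4, tau_0^2=21/31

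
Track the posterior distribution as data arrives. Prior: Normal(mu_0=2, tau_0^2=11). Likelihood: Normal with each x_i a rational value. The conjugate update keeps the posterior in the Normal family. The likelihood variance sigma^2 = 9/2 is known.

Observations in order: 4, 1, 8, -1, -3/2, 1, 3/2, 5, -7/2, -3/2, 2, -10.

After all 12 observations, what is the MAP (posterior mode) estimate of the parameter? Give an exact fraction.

obs 1: x=4 → posterior Normal(106/31, 99/31)
obs 2: x=1 → posterior Normal(128/53, 99/53)
obs 3: x=8 → posterior Normal(304/75, 33/25)
obs 4: x=-1 → posterior Normal(282/97, 99/97)
obs 5: x=-3/2 → posterior Normal(249/119, 99/119)
obs 6: x=1 → posterior Normal(271/141, 33/47)
obs 7: x=3/2 → posterior Normal(304/163, 99/163)
obs 8: x=5 → posterior Normal(414/185, 99/185)
obs 9: x=-7/2 → posterior Normal(337/207, 11/23)
obs 10: x=-3/2 → posterior Normal(304/229, 99/229)
obs 11: x=2 → posterior Normal(348/251, 99/251)
obs 12: x=-10 → posterior Normal(128/273, 33/91)

128/273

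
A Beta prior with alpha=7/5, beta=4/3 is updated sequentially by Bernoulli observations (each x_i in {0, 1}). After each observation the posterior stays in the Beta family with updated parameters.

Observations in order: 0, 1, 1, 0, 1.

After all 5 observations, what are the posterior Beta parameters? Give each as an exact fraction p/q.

obs 1: x=0 → posterior Beta(7/5, 7/3)
obs 2: x=1 → posterior Beta(12/5, 7/3)
obs 3: x=1 → posterior Beta(17/5, 7/3)
obs 4: x=0 → posterior Beta(17/5, 10/3)
obs 5: x=1 → posterior Beta(22/5, 10/3)

alpha=22/5, beta=10/3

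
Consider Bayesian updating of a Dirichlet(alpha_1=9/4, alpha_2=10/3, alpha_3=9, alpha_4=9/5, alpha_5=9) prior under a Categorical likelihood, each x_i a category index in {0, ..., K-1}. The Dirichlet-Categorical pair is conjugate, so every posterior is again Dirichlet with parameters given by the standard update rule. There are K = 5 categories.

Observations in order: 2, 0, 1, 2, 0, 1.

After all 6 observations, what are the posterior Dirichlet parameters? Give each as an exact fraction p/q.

obs 1: x=2 → posterior Dirichlet(9/4, 10/3, 10, 9/5, 9)
obs 2: x=0 → posterior Dirichlet(13/4, 10/3, 10, 9/5, 9)
obs 3: x=1 → posterior Dirichlet(13/4, 13/3, 10, 9/5, 9)
obs 4: x=2 → posterior Dirichlet(13/4, 13/3, 11, 9/5, 9)
obs 5: x=0 → posterior Dirichlet(17/4, 13/3, 11, 9/5, 9)
obs 6: x=1 → posterior Dirichlet(17/4, 16/3, 11, 9/5, 9)

alpha_1=17/4, alpha_2=16/3, alpha_3=11, alpha_4=9/5, alpha_5=9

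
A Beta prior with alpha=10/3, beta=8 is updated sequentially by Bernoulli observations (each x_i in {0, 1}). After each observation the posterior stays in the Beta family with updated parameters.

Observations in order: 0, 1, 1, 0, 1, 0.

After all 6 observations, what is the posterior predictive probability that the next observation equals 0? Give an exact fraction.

33/52

obs 1: x=0 → posterior Beta(10/3, 9)
obs 2: x=1 → posterior Beta(13/3, 9)
obs 3: x=1 → posterior Beta(16/3, 9)
obs 4: x=0 → posterior Beta(16/3, 10)
obs 5: x=1 → posterior Beta(19/3, 10)
obs 6: x=0 → posterior Beta(19/3, 11)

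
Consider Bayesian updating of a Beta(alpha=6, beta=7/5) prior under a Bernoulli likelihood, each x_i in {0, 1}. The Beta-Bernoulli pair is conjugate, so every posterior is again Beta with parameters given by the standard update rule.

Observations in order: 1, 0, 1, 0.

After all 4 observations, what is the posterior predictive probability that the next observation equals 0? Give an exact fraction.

17/57

obs 1: x=1 → posterior Beta(7, 7/5)
obs 2: x=0 → posterior Beta(7, 12/5)
obs 3: x=1 → posterior Beta(8, 12/5)
obs 4: x=0 → posterior Beta(8, 17/5)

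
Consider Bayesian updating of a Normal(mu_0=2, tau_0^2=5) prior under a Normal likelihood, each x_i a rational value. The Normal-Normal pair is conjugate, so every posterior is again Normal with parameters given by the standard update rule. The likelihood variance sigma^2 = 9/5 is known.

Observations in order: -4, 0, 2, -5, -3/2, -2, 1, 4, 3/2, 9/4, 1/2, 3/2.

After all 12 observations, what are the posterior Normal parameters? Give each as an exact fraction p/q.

obs 1: x=-4 → posterior Normal(-41/17, 45/34)
obs 2: x=0 → posterior Normal(-82/59, 45/59)
obs 3: x=2 → posterior Normal(-8/21, 15/28)
obs 4: x=-5 → posterior Normal(-157/109, 45/109)
obs 5: x=-3/2 → posterior Normal(-389/268, 45/134)
obs 6: x=-2 → posterior Normal(-163/106, 15/53)
obs 7: x=1 → posterior Normal(-439/368, 45/184)
obs 8: x=4 → posterior Normal(-239/418, 45/209)
obs 9: x=3/2 → posterior Normal(-41/117, 5/26)
obs 10: x=9/4 → posterior Normal(-103/1036, 45/259)
obs 11: x=1/2 → posterior Normal(-53/1136, 45/284)
obs 12: x=3/2 → posterior Normal(97/1236, 15/103)

mu_0=97/1236, tau_0^2=15/103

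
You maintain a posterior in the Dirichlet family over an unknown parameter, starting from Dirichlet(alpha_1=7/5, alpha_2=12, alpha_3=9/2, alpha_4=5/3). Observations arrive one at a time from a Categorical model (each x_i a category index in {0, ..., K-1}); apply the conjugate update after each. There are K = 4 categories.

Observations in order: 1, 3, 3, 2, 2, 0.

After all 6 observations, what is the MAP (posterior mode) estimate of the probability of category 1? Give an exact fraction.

obs 1: x=1 → posterior Dirichlet(7/5, 13, 9/2, 5/3)
obs 2: x=3 → posterior Dirichlet(7/5, 13, 9/2, 8/3)
obs 3: x=3 → posterior Dirichlet(7/5, 13, 9/2, 11/3)
obs 4: x=2 → posterior Dirichlet(7/5, 13, 11/2, 11/3)
obs 5: x=2 → posterior Dirichlet(7/5, 13, 13/2, 11/3)
obs 6: x=0 → posterior Dirichlet(12/5, 13, 13/2, 11/3)

360/647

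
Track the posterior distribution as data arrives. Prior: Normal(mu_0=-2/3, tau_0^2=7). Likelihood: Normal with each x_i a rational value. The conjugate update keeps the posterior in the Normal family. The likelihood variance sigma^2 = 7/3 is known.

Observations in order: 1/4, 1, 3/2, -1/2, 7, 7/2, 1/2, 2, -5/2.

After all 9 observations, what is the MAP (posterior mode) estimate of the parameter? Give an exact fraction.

obs 1: x=1/4 → posterior Normal(1/48, 7/4)
obs 2: x=1 → posterior Normal(37/84, 1)
obs 3: x=3/2 → posterior Normal(91/120, 7/10)
obs 4: x=-1/2 → posterior Normal(73/156, 7/13)
obs 5: x=7 → posterior Normal(325/192, 7/16)
obs 6: x=7/2 → posterior Normal(451/228, 7/19)
obs 7: x=1/2 → posterior Normal(469/264, 7/22)
obs 8: x=2 → posterior Normal(541/300, 7/25)
obs 9: x=-5/2 → posterior Normal(451/336, 1/4)

451/336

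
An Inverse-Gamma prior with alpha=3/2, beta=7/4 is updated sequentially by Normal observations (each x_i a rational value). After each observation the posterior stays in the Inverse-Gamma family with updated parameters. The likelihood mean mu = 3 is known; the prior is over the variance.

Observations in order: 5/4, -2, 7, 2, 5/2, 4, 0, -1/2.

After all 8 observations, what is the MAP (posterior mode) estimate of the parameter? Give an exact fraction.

obs 1: x=5/4 → posterior Inverse-Gamma(2, 105/32)
obs 2: x=-2 → posterior Inverse-Gamma(5/2, 505/32)
obs 3: x=7 → posterior Inverse-Gamma(3, 761/32)
obs 4: x=2 → posterior Inverse-Gamma(7/2, 777/32)
obs 5: x=5/2 → posterior Inverse-Gamma(4, 781/32)
obs 6: x=4 → posterior Inverse-Gamma(9/2, 797/32)
obs 7: x=0 → posterior Inverse-Gamma(5, 941/32)
obs 8: x=-1/2 → posterior Inverse-Gamma(11/2, 1137/32)

1137/208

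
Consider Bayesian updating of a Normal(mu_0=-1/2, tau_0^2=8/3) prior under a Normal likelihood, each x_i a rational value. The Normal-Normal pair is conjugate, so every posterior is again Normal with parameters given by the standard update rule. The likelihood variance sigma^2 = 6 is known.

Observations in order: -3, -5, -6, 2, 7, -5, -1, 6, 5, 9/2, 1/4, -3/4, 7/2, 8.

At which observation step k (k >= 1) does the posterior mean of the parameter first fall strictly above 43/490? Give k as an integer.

obs 1: x=-3 → posterior Normal(-33/26, 24/13)
obs 2: x=-5 → posterior Normal(-73/34, 24/17)
obs 3: x=-6 → posterior Normal(-121/42, 8/7)
obs 4: x=2 → posterior Normal(-21/10, 24/25)
obs 5: x=7 → posterior Normal(-49/58, 24/29)
obs 6: x=-5 → posterior Normal(-89/66, 8/11)
obs 7: x=-1 → posterior Normal(-97/74, 24/37)
obs 8: x=6 → posterior Normal(-49/82, 24/41)
obs 9: x=5 → posterior Normal(-1/10, 8/15)
obs 10: x=9/2 → posterior Normal(27/98, 24/49)
obs 11: x=1/4 → posterior Normal(29/106, 24/53)
obs 12: x=-3/4 → posterior Normal(23/114, 8/19)
obs 13: x=7/2 → posterior Normal(51/122, 24/61)
obs 14: x=8 → posterior Normal(23/26, 24/65)

k = 10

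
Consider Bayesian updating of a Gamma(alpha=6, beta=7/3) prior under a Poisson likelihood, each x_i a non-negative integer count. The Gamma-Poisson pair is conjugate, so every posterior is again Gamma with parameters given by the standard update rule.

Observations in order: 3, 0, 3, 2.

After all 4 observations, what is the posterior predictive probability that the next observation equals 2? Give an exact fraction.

obs 1: x=3 → posterior Gamma(9, 10/3)
obs 2: x=0 → posterior Gamma(9, 13/3)
obs 3: x=3 → posterior Gamma(12, 16/3)
obs 4: x=2 → posterior Gamma(14, 19/3)

755061318064825494345/3011361496339065143296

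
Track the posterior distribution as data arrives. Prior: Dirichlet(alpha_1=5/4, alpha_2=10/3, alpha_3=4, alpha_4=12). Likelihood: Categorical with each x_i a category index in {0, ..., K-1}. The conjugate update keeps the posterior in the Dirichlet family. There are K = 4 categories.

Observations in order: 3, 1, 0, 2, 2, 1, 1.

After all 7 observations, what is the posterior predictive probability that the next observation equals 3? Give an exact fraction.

obs 1: x=3 → posterior Dirichlet(5/4, 10/3, 4, 13)
obs 2: x=1 → posterior Dirichlet(5/4, 13/3, 4, 13)
obs 3: x=0 → posterior Dirichlet(9/4, 13/3, 4, 13)
obs 4: x=2 → posterior Dirichlet(9/4, 13/3, 5, 13)
obs 5: x=2 → posterior Dirichlet(9/4, 13/3, 6, 13)
obs 6: x=1 → posterior Dirichlet(9/4, 16/3, 6, 13)
obs 7: x=1 → posterior Dirichlet(9/4, 19/3, 6, 13)

156/331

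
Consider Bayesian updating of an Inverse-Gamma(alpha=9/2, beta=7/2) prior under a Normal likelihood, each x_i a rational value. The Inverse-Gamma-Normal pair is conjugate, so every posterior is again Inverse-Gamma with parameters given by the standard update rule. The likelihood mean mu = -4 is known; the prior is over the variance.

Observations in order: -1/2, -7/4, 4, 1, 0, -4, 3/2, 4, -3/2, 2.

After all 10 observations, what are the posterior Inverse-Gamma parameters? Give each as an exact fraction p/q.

alpha=19/2, beta=4253/32

obs 1: x=-1/2 → posterior Inverse-Gamma(5, 77/8)
obs 2: x=-7/4 → posterior Inverse-Gamma(11/2, 389/32)
obs 3: x=4 → posterior Inverse-Gamma(6, 1413/32)
obs 4: x=1 → posterior Inverse-Gamma(13/2, 1813/32)
obs 5: x=0 → posterior Inverse-Gamma(7, 2069/32)
obs 6: x=-4 → posterior Inverse-Gamma(15/2, 2069/32)
obs 7: x=3/2 → posterior Inverse-Gamma(8, 2553/32)
obs 8: x=4 → posterior Inverse-Gamma(17/2, 3577/32)
obs 9: x=-3/2 → posterior Inverse-Gamma(9, 3677/32)
obs 10: x=2 → posterior Inverse-Gamma(19/2, 4253/32)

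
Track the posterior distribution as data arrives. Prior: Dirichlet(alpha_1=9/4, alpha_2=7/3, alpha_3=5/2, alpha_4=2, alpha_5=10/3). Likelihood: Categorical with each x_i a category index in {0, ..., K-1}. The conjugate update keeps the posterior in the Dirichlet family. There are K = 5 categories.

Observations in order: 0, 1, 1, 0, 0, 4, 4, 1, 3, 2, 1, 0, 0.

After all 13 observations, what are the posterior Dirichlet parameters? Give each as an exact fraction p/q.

alpha_1=29/4, alpha_2=19/3, alpha_3=7/2, alpha_4=3, alpha_5=16/3

obs 1: x=0 → posterior Dirichlet(13/4, 7/3, 5/2, 2, 10/3)
obs 2: x=1 → posterior Dirichlet(13/4, 10/3, 5/2, 2, 10/3)
obs 3: x=1 → posterior Dirichlet(13/4, 13/3, 5/2, 2, 10/3)
obs 4: x=0 → posterior Dirichlet(17/4, 13/3, 5/2, 2, 10/3)
obs 5: x=0 → posterior Dirichlet(21/4, 13/3, 5/2, 2, 10/3)
obs 6: x=4 → posterior Dirichlet(21/4, 13/3, 5/2, 2, 13/3)
obs 7: x=4 → posterior Dirichlet(21/4, 13/3, 5/2, 2, 16/3)
obs 8: x=1 → posterior Dirichlet(21/4, 16/3, 5/2, 2, 16/3)
obs 9: x=3 → posterior Dirichlet(21/4, 16/3, 5/2, 3, 16/3)
obs 10: x=2 → posterior Dirichlet(21/4, 16/3, 7/2, 3, 16/3)
obs 11: x=1 → posterior Dirichlet(21/4, 19/3, 7/2, 3, 16/3)
obs 12: x=0 → posterior Dirichlet(25/4, 19/3, 7/2, 3, 16/3)
obs 13: x=0 → posterior Dirichlet(29/4, 19/3, 7/2, 3, 16/3)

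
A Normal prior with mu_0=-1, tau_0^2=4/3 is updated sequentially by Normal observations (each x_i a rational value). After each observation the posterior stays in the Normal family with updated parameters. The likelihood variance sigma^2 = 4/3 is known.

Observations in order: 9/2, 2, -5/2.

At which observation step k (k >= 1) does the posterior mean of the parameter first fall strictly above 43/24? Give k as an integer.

k = 2

obs 1: x=9/2 → posterior Normal(7/4, 2/3)
obs 2: x=2 → posterior Normal(11/6, 4/9)
obs 3: x=-5/2 → posterior Normal(3/4, 1/3)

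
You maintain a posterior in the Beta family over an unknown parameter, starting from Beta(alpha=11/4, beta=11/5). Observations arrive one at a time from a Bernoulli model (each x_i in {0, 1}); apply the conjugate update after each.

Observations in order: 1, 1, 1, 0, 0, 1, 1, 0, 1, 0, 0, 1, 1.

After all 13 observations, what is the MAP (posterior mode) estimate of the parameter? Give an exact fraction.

obs 1: x=1 → posterior Beta(15/4, 11/5)
obs 2: x=1 → posterior Beta(19/4, 11/5)
obs 3: x=1 → posterior Beta(23/4, 11/5)
obs 4: x=0 → posterior Beta(23/4, 16/5)
obs 5: x=0 → posterior Beta(23/4, 21/5)
obs 6: x=1 → posterior Beta(27/4, 21/5)
obs 7: x=1 → posterior Beta(31/4, 21/5)
obs 8: x=0 → posterior Beta(31/4, 26/5)
obs 9: x=1 → posterior Beta(35/4, 26/5)
obs 10: x=0 → posterior Beta(35/4, 31/5)
obs 11: x=0 → posterior Beta(35/4, 36/5)
obs 12: x=1 → posterior Beta(39/4, 36/5)
obs 13: x=1 → posterior Beta(43/4, 36/5)

195/319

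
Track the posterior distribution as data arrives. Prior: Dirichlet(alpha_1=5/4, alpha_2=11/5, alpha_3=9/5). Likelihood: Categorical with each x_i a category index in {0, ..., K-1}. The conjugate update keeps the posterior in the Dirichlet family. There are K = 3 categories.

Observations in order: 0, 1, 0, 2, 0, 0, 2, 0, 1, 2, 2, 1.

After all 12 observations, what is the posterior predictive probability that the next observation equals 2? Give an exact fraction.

116/345

obs 1: x=0 → posterior Dirichlet(9/4, 11/5, 9/5)
obs 2: x=1 → posterior Dirichlet(9/4, 16/5, 9/5)
obs 3: x=0 → posterior Dirichlet(13/4, 16/5, 9/5)
obs 4: x=2 → posterior Dirichlet(13/4, 16/5, 14/5)
obs 5: x=0 → posterior Dirichlet(17/4, 16/5, 14/5)
obs 6: x=0 → posterior Dirichlet(21/4, 16/5, 14/5)
obs 7: x=2 → posterior Dirichlet(21/4, 16/5, 19/5)
obs 8: x=0 → posterior Dirichlet(25/4, 16/5, 19/5)
obs 9: x=1 → posterior Dirichlet(25/4, 21/5, 19/5)
obs 10: x=2 → posterior Dirichlet(25/4, 21/5, 24/5)
obs 11: x=2 → posterior Dirichlet(25/4, 21/5, 29/5)
obs 12: x=1 → posterior Dirichlet(25/4, 26/5, 29/5)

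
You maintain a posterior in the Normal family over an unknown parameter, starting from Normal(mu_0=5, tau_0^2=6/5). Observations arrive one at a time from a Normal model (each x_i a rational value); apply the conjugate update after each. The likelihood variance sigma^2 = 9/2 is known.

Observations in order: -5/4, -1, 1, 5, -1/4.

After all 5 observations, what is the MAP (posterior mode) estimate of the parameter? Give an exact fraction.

89/35

obs 1: x=-5/4 → posterior Normal(70/19, 18/19)
obs 2: x=-1 → posterior Normal(66/23, 18/23)
obs 3: x=1 → posterior Normal(70/27, 2/3)
obs 4: x=5 → posterior Normal(90/31, 18/31)
obs 5: x=-1/4 → posterior Normal(89/35, 18/35)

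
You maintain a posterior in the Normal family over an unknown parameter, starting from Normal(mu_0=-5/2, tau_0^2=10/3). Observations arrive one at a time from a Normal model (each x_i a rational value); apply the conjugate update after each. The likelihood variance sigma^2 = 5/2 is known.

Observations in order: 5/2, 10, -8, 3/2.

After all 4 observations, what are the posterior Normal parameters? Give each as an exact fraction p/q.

mu_0=33/38, tau_0^2=10/19

obs 1: x=5/2 → posterior Normal(5/14, 10/7)
obs 2: x=10 → posterior Normal(85/22, 10/11)
obs 3: x=-8 → posterior Normal(7/10, 2/3)
obs 4: x=3/2 → posterior Normal(33/38, 10/19)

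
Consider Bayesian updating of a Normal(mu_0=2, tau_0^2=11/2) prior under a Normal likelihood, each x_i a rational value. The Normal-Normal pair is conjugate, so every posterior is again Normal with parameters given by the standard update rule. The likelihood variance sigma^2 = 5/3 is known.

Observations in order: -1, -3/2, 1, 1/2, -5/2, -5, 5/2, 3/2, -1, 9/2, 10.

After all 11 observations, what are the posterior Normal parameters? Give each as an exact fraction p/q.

obs 1: x=-1 → posterior Normal(-13/43, 55/43)
obs 2: x=-3/2 → posterior Normal(-125/152, 55/76)
obs 3: x=1 → posterior Normal(-59/218, 55/109)
obs 4: x=1/2 → posterior Normal(-13/142, 55/142)
obs 5: x=-5/2 → posterior Normal(-191/350, 11/35)
obs 6: x=-5 → posterior Normal(-521/416, 55/208)
obs 7: x=5/2 → posterior Normal(-178/241, 55/241)
obs 8: x=3/2 → posterior Normal(-257/548, 55/274)
obs 9: x=-1 → posterior Normal(-323/614, 55/307)
obs 10: x=9/2 → posterior Normal(-13/340, 11/68)
obs 11: x=10 → posterior Normal(317/373, 55/373)

mu_0=317/373, tau_0^2=55/373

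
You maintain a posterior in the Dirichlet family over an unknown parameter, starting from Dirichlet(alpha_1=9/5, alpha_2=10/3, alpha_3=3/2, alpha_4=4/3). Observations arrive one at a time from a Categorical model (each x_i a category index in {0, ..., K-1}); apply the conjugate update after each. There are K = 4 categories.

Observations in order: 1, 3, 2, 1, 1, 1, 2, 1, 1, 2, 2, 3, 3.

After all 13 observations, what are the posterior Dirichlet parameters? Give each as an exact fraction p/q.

alpha_1=9/5, alpha_2=28/3, alpha_3=11/2, alpha_4=13/3

obs 1: x=1 → posterior Dirichlet(9/5, 13/3, 3/2, 4/3)
obs 2: x=3 → posterior Dirichlet(9/5, 13/3, 3/2, 7/3)
obs 3: x=2 → posterior Dirichlet(9/5, 13/3, 5/2, 7/3)
obs 4: x=1 → posterior Dirichlet(9/5, 16/3, 5/2, 7/3)
obs 5: x=1 → posterior Dirichlet(9/5, 19/3, 5/2, 7/3)
obs 6: x=1 → posterior Dirichlet(9/5, 22/3, 5/2, 7/3)
obs 7: x=2 → posterior Dirichlet(9/5, 22/3, 7/2, 7/3)
obs 8: x=1 → posterior Dirichlet(9/5, 25/3, 7/2, 7/3)
obs 9: x=1 → posterior Dirichlet(9/5, 28/3, 7/2, 7/3)
obs 10: x=2 → posterior Dirichlet(9/5, 28/3, 9/2, 7/3)
obs 11: x=2 → posterior Dirichlet(9/5, 28/3, 11/2, 7/3)
obs 12: x=3 → posterior Dirichlet(9/5, 28/3, 11/2, 10/3)
obs 13: x=3 → posterior Dirichlet(9/5, 28/3, 11/2, 13/3)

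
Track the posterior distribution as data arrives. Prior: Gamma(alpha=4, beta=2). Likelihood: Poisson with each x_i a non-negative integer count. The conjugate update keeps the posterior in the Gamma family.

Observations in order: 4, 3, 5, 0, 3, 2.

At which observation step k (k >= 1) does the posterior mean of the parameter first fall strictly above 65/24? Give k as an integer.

obs 1: x=4 → posterior Gamma(8, 3)
obs 2: x=3 → posterior Gamma(11, 4)
obs 3: x=5 → posterior Gamma(16, 5)
obs 4: x=0 → posterior Gamma(16, 6)
obs 5: x=3 → posterior Gamma(19, 7)
obs 6: x=2 → posterior Gamma(21, 8)

k = 2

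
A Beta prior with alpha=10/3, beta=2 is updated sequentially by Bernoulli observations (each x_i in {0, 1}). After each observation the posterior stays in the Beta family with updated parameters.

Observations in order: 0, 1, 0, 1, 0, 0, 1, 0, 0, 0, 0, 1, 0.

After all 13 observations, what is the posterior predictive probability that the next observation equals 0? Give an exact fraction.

3/5

obs 1: x=0 → posterior Beta(10/3, 3)
obs 2: x=1 → posterior Beta(13/3, 3)
obs 3: x=0 → posterior Beta(13/3, 4)
obs 4: x=1 → posterior Beta(16/3, 4)
obs 5: x=0 → posterior Beta(16/3, 5)
obs 6: x=0 → posterior Beta(16/3, 6)
obs 7: x=1 → posterior Beta(19/3, 6)
obs 8: x=0 → posterior Beta(19/3, 7)
obs 9: x=0 → posterior Beta(19/3, 8)
obs 10: x=0 → posterior Beta(19/3, 9)
obs 11: x=0 → posterior Beta(19/3, 10)
obs 12: x=1 → posterior Beta(22/3, 10)
obs 13: x=0 → posterior Beta(22/3, 11)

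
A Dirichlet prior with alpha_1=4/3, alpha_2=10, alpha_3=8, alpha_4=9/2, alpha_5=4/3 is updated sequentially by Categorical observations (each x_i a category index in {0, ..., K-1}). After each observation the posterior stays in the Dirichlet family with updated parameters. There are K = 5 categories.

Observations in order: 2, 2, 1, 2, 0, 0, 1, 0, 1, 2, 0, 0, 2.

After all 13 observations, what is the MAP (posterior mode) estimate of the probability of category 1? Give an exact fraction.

72/199

obs 1: x=2 → posterior Dirichlet(4/3, 10, 9, 9/2, 4/3)
obs 2: x=2 → posterior Dirichlet(4/3, 10, 10, 9/2, 4/3)
obs 3: x=1 → posterior Dirichlet(4/3, 11, 10, 9/2, 4/3)
obs 4: x=2 → posterior Dirichlet(4/3, 11, 11, 9/2, 4/3)
obs 5: x=0 → posterior Dirichlet(7/3, 11, 11, 9/2, 4/3)
obs 6: x=0 → posterior Dirichlet(10/3, 11, 11, 9/2, 4/3)
obs 7: x=1 → posterior Dirichlet(10/3, 12, 11, 9/2, 4/3)
obs 8: x=0 → posterior Dirichlet(13/3, 12, 11, 9/2, 4/3)
obs 9: x=1 → posterior Dirichlet(13/3, 13, 11, 9/2, 4/3)
obs 10: x=2 → posterior Dirichlet(13/3, 13, 12, 9/2, 4/3)
obs 11: x=0 → posterior Dirichlet(16/3, 13, 12, 9/2, 4/3)
obs 12: x=0 → posterior Dirichlet(19/3, 13, 12, 9/2, 4/3)
obs 13: x=2 → posterior Dirichlet(19/3, 13, 13, 9/2, 4/3)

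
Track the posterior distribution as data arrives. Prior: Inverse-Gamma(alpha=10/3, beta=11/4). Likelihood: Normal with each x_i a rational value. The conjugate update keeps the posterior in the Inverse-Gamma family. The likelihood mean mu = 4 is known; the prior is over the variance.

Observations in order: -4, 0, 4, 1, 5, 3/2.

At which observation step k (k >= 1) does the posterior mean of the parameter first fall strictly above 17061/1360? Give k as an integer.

obs 1: x=-4 → posterior Inverse-Gamma(23/6, 139/4)
obs 2: x=0 → posterior Inverse-Gamma(13/3, 171/4)
obs 3: x=4 → posterior Inverse-Gamma(29/6, 171/4)
obs 4: x=1 → posterior Inverse-Gamma(16/3, 189/4)
obs 5: x=5 → posterior Inverse-Gamma(35/6, 191/4)
obs 6: x=3/2 → posterior Inverse-Gamma(19/3, 407/8)

k = 2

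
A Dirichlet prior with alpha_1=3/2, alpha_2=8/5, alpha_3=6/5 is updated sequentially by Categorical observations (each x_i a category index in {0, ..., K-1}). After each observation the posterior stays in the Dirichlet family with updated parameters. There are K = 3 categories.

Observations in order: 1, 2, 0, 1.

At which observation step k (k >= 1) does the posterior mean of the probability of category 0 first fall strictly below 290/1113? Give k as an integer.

k = 2

obs 1: x=1 → posterior Dirichlet(3/2, 13/5, 6/5)
obs 2: x=2 → posterior Dirichlet(3/2, 13/5, 11/5)
obs 3: x=0 → posterior Dirichlet(5/2, 13/5, 11/5)
obs 4: x=1 → posterior Dirichlet(5/2, 18/5, 11/5)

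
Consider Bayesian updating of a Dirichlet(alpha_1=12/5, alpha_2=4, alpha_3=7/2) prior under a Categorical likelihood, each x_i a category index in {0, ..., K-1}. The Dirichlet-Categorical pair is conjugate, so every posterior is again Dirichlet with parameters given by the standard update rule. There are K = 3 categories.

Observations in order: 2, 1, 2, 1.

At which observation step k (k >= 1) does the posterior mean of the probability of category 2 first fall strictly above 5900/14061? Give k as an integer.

obs 1: x=2 → posterior Dirichlet(12/5, 4, 9/2)
obs 2: x=1 → posterior Dirichlet(12/5, 5, 9/2)
obs 3: x=2 → posterior Dirichlet(12/5, 5, 11/2)
obs 4: x=1 → posterior Dirichlet(12/5, 6, 11/2)

k = 3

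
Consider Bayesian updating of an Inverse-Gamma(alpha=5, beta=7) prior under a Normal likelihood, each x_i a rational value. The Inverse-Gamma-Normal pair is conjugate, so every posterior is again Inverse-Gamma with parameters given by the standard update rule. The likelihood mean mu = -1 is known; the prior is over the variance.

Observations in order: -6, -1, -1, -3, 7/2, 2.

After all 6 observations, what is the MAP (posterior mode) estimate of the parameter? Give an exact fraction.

obs 1: x=-6 → posterior Inverse-Gamma(11/2, 39/2)
obs 2: x=-1 → posterior Inverse-Gamma(6, 39/2)
obs 3: x=-1 → posterior Inverse-Gamma(13/2, 39/2)
obs 4: x=-3 → posterior Inverse-Gamma(7, 43/2)
obs 5: x=7/2 → posterior Inverse-Gamma(15/2, 253/8)
obs 6: x=2 → posterior Inverse-Gamma(8, 289/8)

289/72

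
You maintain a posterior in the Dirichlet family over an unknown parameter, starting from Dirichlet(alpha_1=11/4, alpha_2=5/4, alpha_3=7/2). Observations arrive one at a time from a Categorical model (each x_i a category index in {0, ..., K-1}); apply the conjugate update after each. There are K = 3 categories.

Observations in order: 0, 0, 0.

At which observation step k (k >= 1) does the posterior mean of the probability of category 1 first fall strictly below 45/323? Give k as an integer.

obs 1: x=0 → posterior Dirichlet(15/4, 5/4, 7/2)
obs 2: x=0 → posterior Dirichlet(19/4, 5/4, 7/2)
obs 3: x=0 → posterior Dirichlet(23/4, 5/4, 7/2)

k = 2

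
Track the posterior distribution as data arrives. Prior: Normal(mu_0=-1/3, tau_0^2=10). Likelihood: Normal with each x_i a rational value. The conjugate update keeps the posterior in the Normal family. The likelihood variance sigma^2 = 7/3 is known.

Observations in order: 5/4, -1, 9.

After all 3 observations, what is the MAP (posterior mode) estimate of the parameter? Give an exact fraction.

1651/582

obs 1: x=5/4 → posterior Normal(211/222, 70/37)
obs 2: x=-1 → posterior Normal(31/402, 70/67)
obs 3: x=9 → posterior Normal(1651/582, 70/97)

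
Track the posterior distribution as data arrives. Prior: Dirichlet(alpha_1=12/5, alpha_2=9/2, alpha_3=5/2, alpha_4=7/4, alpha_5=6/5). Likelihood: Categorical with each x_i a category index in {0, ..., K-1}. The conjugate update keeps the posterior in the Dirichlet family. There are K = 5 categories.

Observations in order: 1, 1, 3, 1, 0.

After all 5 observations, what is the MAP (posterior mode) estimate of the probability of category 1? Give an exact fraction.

obs 1: x=1 → posterior Dirichlet(12/5, 11/2, 5/2, 7/4, 6/5)
obs 2: x=1 → posterior Dirichlet(12/5, 13/2, 5/2, 7/4, 6/5)
obs 3: x=3 → posterior Dirichlet(12/5, 13/2, 5/2, 11/4, 6/5)
obs 4: x=1 → posterior Dirichlet(12/5, 15/2, 5/2, 11/4, 6/5)
obs 5: x=0 → posterior Dirichlet(17/5, 15/2, 5/2, 11/4, 6/5)

10/19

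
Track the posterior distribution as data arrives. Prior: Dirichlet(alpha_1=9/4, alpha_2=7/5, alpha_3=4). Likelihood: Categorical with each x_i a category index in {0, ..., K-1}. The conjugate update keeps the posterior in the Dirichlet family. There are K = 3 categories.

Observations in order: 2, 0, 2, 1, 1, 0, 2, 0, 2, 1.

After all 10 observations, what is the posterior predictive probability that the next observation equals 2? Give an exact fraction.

obs 1: x=2 → posterior Dirichlet(9/4, 7/5, 5)
obs 2: x=0 → posterior Dirichlet(13/4, 7/5, 5)
obs 3: x=2 → posterior Dirichlet(13/4, 7/5, 6)
obs 4: x=1 → posterior Dirichlet(13/4, 12/5, 6)
obs 5: x=1 → posterior Dirichlet(13/4, 17/5, 6)
obs 6: x=0 → posterior Dirichlet(17/4, 17/5, 6)
obs 7: x=2 → posterior Dirichlet(17/4, 17/5, 7)
obs 8: x=0 → posterior Dirichlet(21/4, 17/5, 7)
obs 9: x=2 → posterior Dirichlet(21/4, 17/5, 8)
obs 10: x=1 → posterior Dirichlet(21/4, 22/5, 8)

160/353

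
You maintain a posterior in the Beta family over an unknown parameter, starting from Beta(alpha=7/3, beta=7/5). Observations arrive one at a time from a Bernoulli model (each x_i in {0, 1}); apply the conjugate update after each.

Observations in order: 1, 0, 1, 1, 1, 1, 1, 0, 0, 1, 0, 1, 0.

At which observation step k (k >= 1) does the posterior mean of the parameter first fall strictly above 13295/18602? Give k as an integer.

k = 5

obs 1: x=1 → posterior Beta(10/3, 7/5)
obs 2: x=0 → posterior Beta(10/3, 12/5)
obs 3: x=1 → posterior Beta(13/3, 12/5)
obs 4: x=1 → posterior Beta(16/3, 12/5)
obs 5: x=1 → posterior Beta(19/3, 12/5)
obs 6: x=1 → posterior Beta(22/3, 12/5)
obs 7: x=1 → posterior Beta(25/3, 12/5)
obs 8: x=0 → posterior Beta(25/3, 17/5)
obs 9: x=0 → posterior Beta(25/3, 22/5)
obs 10: x=1 → posterior Beta(28/3, 22/5)
obs 11: x=0 → posterior Beta(28/3, 27/5)
obs 12: x=1 → posterior Beta(31/3, 27/5)
obs 13: x=0 → posterior Beta(31/3, 32/5)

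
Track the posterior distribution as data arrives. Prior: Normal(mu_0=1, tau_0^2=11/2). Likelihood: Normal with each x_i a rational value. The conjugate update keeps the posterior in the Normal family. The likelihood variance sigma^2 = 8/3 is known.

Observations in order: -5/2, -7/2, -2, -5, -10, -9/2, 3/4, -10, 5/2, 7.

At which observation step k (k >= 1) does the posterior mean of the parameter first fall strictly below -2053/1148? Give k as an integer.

obs 1: x=-5/2 → posterior Normal(-19/14, 88/49)
obs 2: x=-7/2 → posterior Normal(-91/41, 44/41)
obs 3: x=-2 → posterior Normal(-248/115, 88/115)
obs 4: x=-5 → posterior Normal(-413/148, 22/37)
obs 5: x=-10 → posterior Normal(-743/181, 88/181)
obs 6: x=-9/2 → posterior Normal(-1783/428, 44/107)
obs 7: x=3/4 → posterior Normal(-3467/988, 88/247)
obs 8: x=-10 → posterior Normal(-4787/1120, 11/35)
obs 9: x=5/2 → posterior Normal(-4457/1252, 88/313)
obs 10: x=7 → posterior Normal(-3533/1384, 44/173)

k = 2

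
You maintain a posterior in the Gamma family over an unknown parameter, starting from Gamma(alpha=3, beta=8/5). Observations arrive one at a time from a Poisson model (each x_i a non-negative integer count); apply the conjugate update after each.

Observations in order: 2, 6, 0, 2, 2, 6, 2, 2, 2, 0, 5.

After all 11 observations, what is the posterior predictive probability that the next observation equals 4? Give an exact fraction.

912511464223647735490415351922339620557588889457434863328240625/6867235626883764464757522108050771986437376309594336731873673216

obs 1: x=2 → posterior Gamma(5, 13/5)
obs 2: x=6 → posterior Gamma(11, 18/5)
obs 3: x=0 → posterior Gamma(11, 23/5)
obs 4: x=2 → posterior Gamma(13, 28/5)
obs 5: x=2 → posterior Gamma(15, 33/5)
obs 6: x=6 → posterior Gamma(21, 38/5)
obs 7: x=2 → posterior Gamma(23, 43/5)
obs 8: x=2 → posterior Gamma(25, 48/5)
obs 9: x=2 → posterior Gamma(27, 53/5)
obs 10: x=0 → posterior Gamma(27, 58/5)
obs 11: x=5 → posterior Gamma(32, 63/5)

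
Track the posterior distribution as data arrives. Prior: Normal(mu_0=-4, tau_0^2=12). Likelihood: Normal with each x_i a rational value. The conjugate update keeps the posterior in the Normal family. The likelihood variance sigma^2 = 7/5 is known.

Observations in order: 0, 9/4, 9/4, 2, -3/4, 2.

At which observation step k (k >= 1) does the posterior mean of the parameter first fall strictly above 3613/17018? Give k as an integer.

k = 2

obs 1: x=0 → posterior Normal(-28/67, 84/67)
obs 2: x=9/4 → posterior Normal(107/127, 84/127)
obs 3: x=9/4 → posterior Normal(22/17, 84/187)
obs 4: x=2 → posterior Normal(362/247, 84/247)
obs 5: x=-3/4 → posterior Normal(317/307, 84/307)
obs 6: x=2 → posterior Normal(437/367, 84/367)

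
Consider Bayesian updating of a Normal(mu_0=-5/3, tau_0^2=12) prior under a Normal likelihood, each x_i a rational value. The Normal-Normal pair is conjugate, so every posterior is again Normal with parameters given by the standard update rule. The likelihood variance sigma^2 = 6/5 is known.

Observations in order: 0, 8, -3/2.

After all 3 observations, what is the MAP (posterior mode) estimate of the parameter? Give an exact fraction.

obs 1: x=0 → posterior Normal(-5/33, 12/11)
obs 2: x=8 → posterior Normal(235/63, 4/7)
obs 3: x=-3/2 → posterior Normal(190/93, 12/31)

190/93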